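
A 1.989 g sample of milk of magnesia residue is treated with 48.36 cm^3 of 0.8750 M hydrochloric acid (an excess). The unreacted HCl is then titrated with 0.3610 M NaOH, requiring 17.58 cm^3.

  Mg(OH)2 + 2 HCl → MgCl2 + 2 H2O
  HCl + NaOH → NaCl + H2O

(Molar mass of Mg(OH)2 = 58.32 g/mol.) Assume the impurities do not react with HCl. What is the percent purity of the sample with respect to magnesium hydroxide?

n(HCl) added = 0.04836 × 0.8750 = 0.04231 mol
n(NaOH) used in back-titration = 0.01758 × 0.3610 = 6.346 × 10^-3 mol
n(HCl) left over = 6.346 × 10^-3 mol (1:1 ratio)
n(HCl) consumed by analyte = 0.04231 − 6.346 × 10^-3 = 0.03597 mol
From the 1:2 ratio, n(Mg(OH)2) = 1/2 × 0.03597 = 0.01798 mol
mass of Mg(OH)2 = 0.01798 × 58.32 = 1.049 g
% Mg(OH)2 = 1.049 / 1.989 × 100 = 52.73 %

52.73 %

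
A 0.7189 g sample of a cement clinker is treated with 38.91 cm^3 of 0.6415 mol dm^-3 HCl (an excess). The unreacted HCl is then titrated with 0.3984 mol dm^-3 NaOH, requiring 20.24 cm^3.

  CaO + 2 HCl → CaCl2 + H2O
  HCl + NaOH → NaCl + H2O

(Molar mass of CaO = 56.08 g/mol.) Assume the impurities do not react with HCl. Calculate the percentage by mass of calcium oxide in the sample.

65.91 %

n(HCl) added = 0.03891 × 0.6415 = 0.02496 mol
n(NaOH) used in back-titration = 0.02024 × 0.3984 = 8.064 × 10^-3 mol
n(HCl) left over = 8.064 × 10^-3 mol (1:1 ratio)
n(HCl) consumed by analyte = 0.02496 − 8.064 × 10^-3 = 0.01690 mol
From the 1:2 ratio, n(CaO) = 1/2 × 0.01690 = 8.449 × 10^-3 mol
mass of CaO = 8.449 × 10^-3 × 56.08 = 0.4738 g
% CaO = 0.4738 / 0.7189 × 100 = 65.91 %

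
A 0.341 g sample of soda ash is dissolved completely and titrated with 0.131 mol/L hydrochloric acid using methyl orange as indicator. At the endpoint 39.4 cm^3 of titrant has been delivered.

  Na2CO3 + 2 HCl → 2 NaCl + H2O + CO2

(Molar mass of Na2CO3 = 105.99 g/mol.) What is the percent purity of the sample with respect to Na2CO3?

n(HCl) = 0.0394 L × 0.131 mol/L = 5.16 × 10^-3 mol
From the 1:2 ratio, n(Na2CO3) = 1/2 × 5.16 × 10^-3 = 2.58 × 10^-3 mol
mass of Na2CO3 = 2.58 × 10^-3 × 105.99 g/mol = 0.274 g
% Na2CO3 = 0.274 / 0.341 × 100 = 80.2 %

80.2 %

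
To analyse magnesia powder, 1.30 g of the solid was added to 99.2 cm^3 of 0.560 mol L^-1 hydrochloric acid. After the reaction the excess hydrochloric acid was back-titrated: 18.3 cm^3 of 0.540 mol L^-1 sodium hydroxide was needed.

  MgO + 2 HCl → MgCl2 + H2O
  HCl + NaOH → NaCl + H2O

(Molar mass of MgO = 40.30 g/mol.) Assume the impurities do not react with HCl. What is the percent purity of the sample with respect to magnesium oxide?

70.8 %

n(HCl) added = 0.0992 × 0.560 = 0.0556 mol
n(NaOH) used in back-titration = 0.0183 × 0.540 = 9.88 × 10^-3 mol
n(HCl) left over = 9.88 × 10^-3 mol (1:1 ratio)
n(HCl) consumed by analyte = 0.0556 − 9.88 × 10^-3 = 0.0457 mol
From the 1:2 ratio, n(MgO) = 1/2 × 0.0457 = 0.0228 mol
mass of MgO = 0.0228 × 40.30 = 0.920 g
% MgO = 0.920 / 1.30 × 100 = 70.8 %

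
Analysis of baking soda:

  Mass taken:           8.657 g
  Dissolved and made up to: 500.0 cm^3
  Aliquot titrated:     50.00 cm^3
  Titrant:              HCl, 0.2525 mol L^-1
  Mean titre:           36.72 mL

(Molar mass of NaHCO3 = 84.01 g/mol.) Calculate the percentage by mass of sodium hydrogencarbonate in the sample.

NaHCO3 + HCl → NaCl + H2O + CO2
n(HCl) per titration = 0.03672 × 0.2525 = 9.272 × 10^-3 mol
n(NaHCO3) in each aliquot = 9.272 × 10^-3 mol (1:1 ratio)
n(NaHCO3) in the whole flask = 9.272 × 10^-3 × 500.0/50.00 = 0.09272 mol
mass of NaHCO3 = 0.09272 × 84.01 = 7.789 g
% NaHCO3 = 7.789 / 8.657 × 100 = 89.98 %

89.98 %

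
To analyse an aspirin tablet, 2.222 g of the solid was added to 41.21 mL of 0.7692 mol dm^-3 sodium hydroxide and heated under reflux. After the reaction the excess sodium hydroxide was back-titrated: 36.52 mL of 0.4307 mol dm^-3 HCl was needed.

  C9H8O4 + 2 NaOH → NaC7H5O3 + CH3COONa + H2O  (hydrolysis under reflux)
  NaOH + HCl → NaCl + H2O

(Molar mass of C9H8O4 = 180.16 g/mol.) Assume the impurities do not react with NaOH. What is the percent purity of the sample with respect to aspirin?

64.74 %

n(NaOH) added = 0.04121 × 0.7692 = 0.03170 mol
n(HCl) used in back-titration = 0.03652 × 0.4307 = 0.01573 mol
n(NaOH) left over = 0.01573 mol (1:1 ratio)
n(NaOH) consumed by analyte = 0.03170 − 0.01573 = 0.01597 mol
From the 1:2 ratio, n(C9H8O4) = 1/2 × 0.01597 = 7.985 × 10^-3 mol
mass of C9H8O4 = 7.985 × 10^-3 × 180.16 = 1.439 g
% C9H8O4 = 1.439 / 2.222 × 100 = 64.74 %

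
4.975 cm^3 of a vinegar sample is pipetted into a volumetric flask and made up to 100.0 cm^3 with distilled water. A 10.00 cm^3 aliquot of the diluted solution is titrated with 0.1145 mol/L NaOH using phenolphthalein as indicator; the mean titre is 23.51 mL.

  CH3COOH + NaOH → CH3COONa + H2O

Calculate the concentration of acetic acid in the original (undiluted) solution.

n(NaOH) = 0.02351 × 0.1145 = 2.692 × 10^-3 mol
n(CH3COOH) in the aliquot = 2.692 × 10^-3 mol (1:1 ratio)
[CH3COOH]_dilute = 2.692 × 10^-3 / 0.01000 = 0.2692 mol/L
Dilution factor = 100.0 / 4.975 = 20.10
[CH3COOH]_stock = 0.2692 × 20.10 = 5.411 mol/L

5.411 mol/L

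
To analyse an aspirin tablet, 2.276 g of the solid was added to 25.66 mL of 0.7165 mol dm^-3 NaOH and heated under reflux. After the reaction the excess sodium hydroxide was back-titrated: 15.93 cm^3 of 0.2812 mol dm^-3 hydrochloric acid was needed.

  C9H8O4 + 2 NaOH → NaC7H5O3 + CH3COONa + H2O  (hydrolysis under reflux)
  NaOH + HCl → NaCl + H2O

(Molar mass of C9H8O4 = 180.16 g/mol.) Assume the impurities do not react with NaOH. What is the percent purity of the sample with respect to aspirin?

n(NaOH) added = 0.02566 × 0.7165 = 0.01839 mol
n(HCl) used in back-titration = 0.01593 × 0.2812 = 4.480 × 10^-3 mol
n(NaOH) left over = 4.480 × 10^-3 mol (1:1 ratio)
n(NaOH) consumed by analyte = 0.01839 − 4.480 × 10^-3 = 0.01391 mol
From the 1:2 ratio, n(C9H8O4) = 1/2 × 0.01391 = 6.953 × 10^-3 mol
mass of C9H8O4 = 6.953 × 10^-3 × 180.16 = 1.253 g
% C9H8O4 = 1.253 / 2.276 × 100 = 55.04 %

55.04 %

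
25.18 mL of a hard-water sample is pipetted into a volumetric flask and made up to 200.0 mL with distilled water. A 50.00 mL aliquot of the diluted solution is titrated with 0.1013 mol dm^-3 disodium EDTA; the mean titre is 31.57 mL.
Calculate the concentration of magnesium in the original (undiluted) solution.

Mg^2+ + EDTA^4- → [Mg(EDTA)]^2-
n(EDTA) = 0.03157 × 0.1013 = 3.198 × 10^-3 mol
n(Mg2+) in the aliquot = 3.198 × 10^-3 mol (1:1 ratio)
[Mg2+]_dilute = 3.198 × 10^-3 / 0.05000 = 0.06396 mol/L
Dilution factor = 200.0 / 25.18 = 7.943
[Mg2+]_stock = 0.06396 × 7.943 = 0.5080 mol/L

0.5080 mol/L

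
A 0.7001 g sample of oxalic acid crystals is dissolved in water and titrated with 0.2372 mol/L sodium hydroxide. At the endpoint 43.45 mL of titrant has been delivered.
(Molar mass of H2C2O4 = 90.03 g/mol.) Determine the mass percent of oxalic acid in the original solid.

66.27 %

H2C2O4 + 2 NaOH → Na2C2O4 + 2 H2O
n(NaOH) = 0.04345 L × 0.2372 mol/L = 0.01031 mol
From the 1:2 ratio, n(H2C2O4) = 1/2 × 0.01031 = 5.153 × 10^-3 mol
mass of H2C2O4 = 5.153 × 10^-3 × 90.03 g/mol = 0.4639 g
% H2C2O4 = 0.4639 / 0.7001 × 100 = 66.27 %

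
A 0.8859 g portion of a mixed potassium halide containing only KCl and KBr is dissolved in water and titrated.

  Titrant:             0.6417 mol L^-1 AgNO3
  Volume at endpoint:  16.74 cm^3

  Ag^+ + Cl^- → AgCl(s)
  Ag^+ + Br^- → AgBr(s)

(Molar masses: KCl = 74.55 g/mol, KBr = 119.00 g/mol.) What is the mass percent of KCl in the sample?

n(AgNO3) = 0.01674 × 0.6417 = 0.01074 mol
Let x = n(KCl), y = n(KBr).
Titrant: 1x + 1y = 0.01074;  mass: 74.55x + 119.00y = 0.8859
Solving, x = 8.828 × 10^-3 mol, y = 1.914 × 10^-3 mol
mass of KCl = 8.828 × 10^-3 × 74.55 = 0.6581 g
% KCl = 0.6581 / 0.8859 × 100 = 74.29 %

74.29 %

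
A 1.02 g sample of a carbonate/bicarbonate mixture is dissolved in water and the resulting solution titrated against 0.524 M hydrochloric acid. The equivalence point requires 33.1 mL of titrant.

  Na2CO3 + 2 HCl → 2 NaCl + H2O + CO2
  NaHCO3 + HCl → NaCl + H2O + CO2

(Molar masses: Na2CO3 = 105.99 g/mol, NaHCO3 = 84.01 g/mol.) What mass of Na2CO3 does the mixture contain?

0.747 g

n(HCl) = 0.0331 × 0.524 = 0.0173 mol
Let x = n(Na2CO3), y = n(NaHCO3).
Titrant: 2x + 1y = 0.0173;  mass: 105.99x + 84.01y = 1.02
Solving, x = 7.05 × 10^-3 mol, y = 3.25 × 10^-3 mol
mass of Na2CO3 = 7.05 × 10^-3 × 105.99 = 0.747 g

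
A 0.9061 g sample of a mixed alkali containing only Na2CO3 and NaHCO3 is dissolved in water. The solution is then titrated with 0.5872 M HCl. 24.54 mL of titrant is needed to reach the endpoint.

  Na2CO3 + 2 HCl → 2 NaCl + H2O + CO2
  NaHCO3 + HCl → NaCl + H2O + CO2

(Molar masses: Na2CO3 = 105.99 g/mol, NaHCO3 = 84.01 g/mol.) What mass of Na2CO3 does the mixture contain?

n(HCl) = 0.02454 × 0.5872 = 0.01441 mol
Let x = n(Na2CO3), y = n(NaHCO3).
Titrant: 2x + 1y = 0.01441;  mass: 105.99x + 84.01y = 0.9061
Solving, x = 4.909 × 10^-3 mol, y = 4.593 × 10^-3 mol
mass of Na2CO3 = 4.909 × 10^-3 × 105.99 = 0.5203 g

0.5203 g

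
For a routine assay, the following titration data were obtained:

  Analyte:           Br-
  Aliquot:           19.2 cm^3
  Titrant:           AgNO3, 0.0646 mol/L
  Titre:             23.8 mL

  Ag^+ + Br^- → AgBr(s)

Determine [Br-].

n(AgNO3) = 0.0238 L × 0.0646 mol/L = 1.54 × 10^-3 mol
n(Br-) = 1.54 × 10^-3 mol (1:1 mole ratio)
[Br-] = 1.54 × 10^-3 mol / 0.0192 L = 0.0801 mol/L

0.0801 mol/L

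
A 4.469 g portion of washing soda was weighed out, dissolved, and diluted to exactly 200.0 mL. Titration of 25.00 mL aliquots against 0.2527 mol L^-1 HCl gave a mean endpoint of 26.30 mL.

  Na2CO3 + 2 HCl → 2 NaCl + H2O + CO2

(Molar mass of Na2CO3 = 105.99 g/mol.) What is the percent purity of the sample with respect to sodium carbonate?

n(HCl) per titration = 0.02630 × 0.2527 = 6.646 × 10^-3 mol
From the 1:2 ratio, n(Na2CO3) in each aliquot = 1/2 × 6.646 × 10^-3 = 3.323 × 10^-3 mol
n(Na2CO3) in the whole flask = 3.323 × 10^-3 × 200.0/25.00 = 0.02658 mol
mass of Na2CO3 = 0.02658 × 105.99 = 2.818 g
% Na2CO3 = 2.818 / 4.469 × 100 = 63.05 %

63.05 %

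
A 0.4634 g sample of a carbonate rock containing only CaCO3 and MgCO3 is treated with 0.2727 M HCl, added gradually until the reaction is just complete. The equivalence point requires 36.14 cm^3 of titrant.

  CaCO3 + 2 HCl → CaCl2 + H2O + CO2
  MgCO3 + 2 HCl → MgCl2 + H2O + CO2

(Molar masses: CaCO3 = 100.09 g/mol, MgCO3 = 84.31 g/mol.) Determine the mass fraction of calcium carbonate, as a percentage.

n(HCl) = 0.03614 × 0.2727 = 9.855 × 10^-3 mol
Let x = n(CaCO3), y = n(MgCO3).
Titrant: 2x + 2y = 9.855 × 10^-3;  mass: 100.09x + 84.31y = 0.4634
Solving, x = 3.038 × 10^-3 mol, y = 1.889 × 10^-3 mol
mass of CaCO3 = 3.038 × 10^-3 × 100.09 = 0.3041 g
% CaCO3 = 0.3041 / 0.4634 × 100 = 65.63 %

65.63 %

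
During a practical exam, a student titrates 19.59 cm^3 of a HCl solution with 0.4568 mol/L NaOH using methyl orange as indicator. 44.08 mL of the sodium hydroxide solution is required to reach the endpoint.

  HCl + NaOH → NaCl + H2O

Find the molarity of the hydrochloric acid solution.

n(NaOH) = 0.04408 L × 0.4568 mol/L = 0.02014 mol
n(HCl) = 0.02014 mol (1:1 mole ratio)
[HCl] = 0.02014 mol / 0.01959 L = 1.028 mol/L

1.028 mol/L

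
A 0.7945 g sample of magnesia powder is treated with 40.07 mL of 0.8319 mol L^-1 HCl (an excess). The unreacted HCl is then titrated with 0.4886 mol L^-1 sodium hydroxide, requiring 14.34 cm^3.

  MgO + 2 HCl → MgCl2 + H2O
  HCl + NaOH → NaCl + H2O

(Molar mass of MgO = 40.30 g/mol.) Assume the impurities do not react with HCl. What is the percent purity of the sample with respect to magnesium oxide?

n(HCl) added = 0.04007 × 0.8319 = 0.03333 mol
n(NaOH) used in back-titration = 0.01434 × 0.4886 = 7.007 × 10^-3 mol
n(HCl) left over = 7.007 × 10^-3 mol (1:1 ratio)
n(HCl) consumed by analyte = 0.03333 − 7.007 × 10^-3 = 0.02633 mol
From the 1:2 ratio, n(MgO) = 1/2 × 0.02633 = 0.01316 mol
mass of MgO = 0.01316 × 40.30 = 0.5305 g
% MgO = 0.5305 / 0.7945 × 100 = 66.77 %

66.77 %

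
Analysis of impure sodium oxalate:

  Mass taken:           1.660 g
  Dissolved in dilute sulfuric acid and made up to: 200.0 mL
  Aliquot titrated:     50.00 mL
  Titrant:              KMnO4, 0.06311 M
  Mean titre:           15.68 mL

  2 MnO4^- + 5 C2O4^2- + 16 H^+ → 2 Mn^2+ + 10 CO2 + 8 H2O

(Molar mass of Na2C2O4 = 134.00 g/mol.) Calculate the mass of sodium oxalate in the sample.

1.326 g

n(KMnO4) per titration = 0.01568 × 0.06311 = 9.896 × 10^-4 mol
From the 5:2 ratio, n(Na2C2O4) in each aliquot = 5/2 × 9.896 × 10^-4 = 2.474 × 10^-3 mol
n(Na2C2O4) in the whole flask = 2.474 × 10^-3 × 200.0/50.00 = 9.896 × 10^-3 mol
mass of Na2C2O4 = 9.896 × 10^-3 × 134.00 = 1.326 g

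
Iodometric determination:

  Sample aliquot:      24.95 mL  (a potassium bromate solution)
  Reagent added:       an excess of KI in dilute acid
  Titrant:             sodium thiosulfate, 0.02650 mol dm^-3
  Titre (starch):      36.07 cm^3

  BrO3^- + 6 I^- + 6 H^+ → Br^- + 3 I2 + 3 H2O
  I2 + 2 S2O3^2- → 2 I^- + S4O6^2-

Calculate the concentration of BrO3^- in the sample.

n(S2O3^2-) = 0.03607 × 0.02650 = 9.559 × 10^-4 mol
n(I2) = n(S2O3^2-)/2 = 4.779 × 10^-4 mol
From the 1:3 ratio, n(BrO3^-) in the aliquot = 1/3 × 4.779 × 10^-4 = 1.593 × 10^-4 mol
[BrO3^-] = 1.593 × 10^-4 / 0.02495 = 0.006385 mol/L

0.006385 mol/L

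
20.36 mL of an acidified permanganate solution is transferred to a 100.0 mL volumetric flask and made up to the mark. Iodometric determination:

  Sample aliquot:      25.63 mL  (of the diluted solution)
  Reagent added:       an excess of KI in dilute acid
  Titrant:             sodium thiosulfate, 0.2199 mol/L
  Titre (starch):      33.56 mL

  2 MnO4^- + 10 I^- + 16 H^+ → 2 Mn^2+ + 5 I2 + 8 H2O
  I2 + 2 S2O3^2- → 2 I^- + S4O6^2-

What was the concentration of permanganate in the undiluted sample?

0.2828 mol/L

n(S2O3^2-) = 0.03356 × 0.2199 = 7.380 × 10^-3 mol
n(I2) = n(S2O3^2-)/2 = 3.690 × 10^-3 mol
From the 2:5 ratio, n(MnO4^-) in the aliquot = 2/5 × 3.690 × 10^-3 = 1.476 × 10^-3 mol
[MnO4^-]_dilute = 1.476 × 10^-3 / 0.02563 = 0.05759 mol/L
[MnO4^-]_original = 0.05759 × 100.0/20.36 = 0.2828 mol/L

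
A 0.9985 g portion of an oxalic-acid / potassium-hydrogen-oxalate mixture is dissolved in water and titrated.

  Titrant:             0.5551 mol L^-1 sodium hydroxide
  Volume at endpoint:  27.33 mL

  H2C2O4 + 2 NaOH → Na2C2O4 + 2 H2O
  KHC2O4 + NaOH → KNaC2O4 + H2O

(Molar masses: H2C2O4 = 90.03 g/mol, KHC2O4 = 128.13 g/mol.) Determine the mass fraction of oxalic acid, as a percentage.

n(NaOH) = 0.02733 × 0.5551 = 0.01517 mol
Let x = n(H2C2O4), y = n(KHC2O4).
Titrant: 2x + 1y = 0.01517;  mass: 90.03x + 128.13y = 0.9985
Solving, x = 5.687 × 10^-3 mol, y = 3.797 × 10^-3 mol
mass of H2C2O4 = 5.687 × 10^-3 × 90.03 = 0.5120 g
% H2C2O4 = 0.5120 / 0.9985 × 100 = 51.28 %

51.28 %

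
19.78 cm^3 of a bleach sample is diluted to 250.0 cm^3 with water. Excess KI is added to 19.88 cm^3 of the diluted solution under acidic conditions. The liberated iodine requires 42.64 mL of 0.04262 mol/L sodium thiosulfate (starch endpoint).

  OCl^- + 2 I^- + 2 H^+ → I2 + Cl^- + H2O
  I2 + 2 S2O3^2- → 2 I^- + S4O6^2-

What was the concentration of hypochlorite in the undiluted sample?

0.5777 mol/L

n(S2O3^2-) = 0.04264 × 0.04262 = 1.817 × 10^-3 mol
n(I2) = n(S2O3^2-)/2 = 9.087 × 10^-4 mol
n(OCl^-) in the aliquot = 9.087 × 10^-4 mol (1:1 ratio)
[OCl^-]_dilute = 9.087 × 10^-4 / 0.01988 = 0.04571 mol/L
[OCl^-]_original = 0.04571 × 250.0/19.78 = 0.5777 mol/L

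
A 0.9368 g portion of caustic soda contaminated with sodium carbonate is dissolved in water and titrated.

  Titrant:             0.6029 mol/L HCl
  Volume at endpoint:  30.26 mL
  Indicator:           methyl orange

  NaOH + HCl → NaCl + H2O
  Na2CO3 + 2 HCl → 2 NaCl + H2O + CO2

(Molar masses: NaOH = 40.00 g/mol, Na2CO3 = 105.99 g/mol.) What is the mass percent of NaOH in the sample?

9.866 %

n(HCl) = 0.03026 × 0.6029 = 0.01824 mol
Let x = n(NaOH), y = n(Na2CO3).
Titrant: 1x + 2y = 0.01824;  mass: 40.00x + 105.99y = 0.9368
Solving, x = 2.311 × 10^-3 mol, y = 7.967 × 10^-3 mol
mass of NaOH = 2.311 × 10^-3 × 40.00 = 0.09243 g
% NaOH = 0.09243 / 0.9368 × 100 = 9.866 %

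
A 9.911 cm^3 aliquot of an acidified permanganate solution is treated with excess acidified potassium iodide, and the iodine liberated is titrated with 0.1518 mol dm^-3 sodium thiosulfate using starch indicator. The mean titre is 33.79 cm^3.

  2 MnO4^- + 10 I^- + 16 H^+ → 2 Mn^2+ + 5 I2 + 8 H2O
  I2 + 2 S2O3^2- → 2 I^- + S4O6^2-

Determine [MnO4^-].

0.1035 mol/L

n(S2O3^2-) = 0.03379 × 0.1518 = 5.129 × 10^-3 mol
n(I2) = n(S2O3^2-)/2 = 2.565 × 10^-3 mol
From the 2:5 ratio, n(MnO4^-) in the aliquot = 2/5 × 2.565 × 10^-3 = 1.026 × 10^-3 mol
[MnO4^-] = 1.026 × 10^-3 / 0.009911 = 0.1035 mol/L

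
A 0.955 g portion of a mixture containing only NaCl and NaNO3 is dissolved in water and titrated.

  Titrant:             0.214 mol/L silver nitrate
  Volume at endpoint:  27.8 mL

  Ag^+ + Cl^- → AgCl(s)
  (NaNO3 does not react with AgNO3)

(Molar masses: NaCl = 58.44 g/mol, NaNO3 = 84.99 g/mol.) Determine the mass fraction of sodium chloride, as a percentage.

36.4 %

n(AgNO3) = 0.0278 × 0.214 = 5.95 × 10^-3 mol
Let x = n(NaCl), y = n(NaNO3).
Titrant: 1x = 5.95 × 10^-3;  mass: 58.44x + 84.99y = 0.955
Solving, x = 5.95 × 10^-3 mol, y = 7.15 × 10^-3 mol
mass of NaCl = 5.95 × 10^-3 × 58.44 = 0.348 g
% NaCl = 0.348 / 0.955 × 100 = 36.4 %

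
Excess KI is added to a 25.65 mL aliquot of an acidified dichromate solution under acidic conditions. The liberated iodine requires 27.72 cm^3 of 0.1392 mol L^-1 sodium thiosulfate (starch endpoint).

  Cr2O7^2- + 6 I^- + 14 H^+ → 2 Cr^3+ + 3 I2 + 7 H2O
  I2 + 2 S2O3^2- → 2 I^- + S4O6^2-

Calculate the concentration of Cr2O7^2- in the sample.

n(S2O3^2-) = 0.02772 × 0.1392 = 3.859 × 10^-3 mol
n(I2) = n(S2O3^2-)/2 = 1.929 × 10^-3 mol
From the 1:3 ratio, n(Cr2O7^2-) in the aliquot = 1/3 × 1.929 × 10^-3 = 6.431 × 10^-4 mol
[Cr2O7^2-] = 6.431 × 10^-4 / 0.02565 = 0.02507 mol/L

0.02507 mol/L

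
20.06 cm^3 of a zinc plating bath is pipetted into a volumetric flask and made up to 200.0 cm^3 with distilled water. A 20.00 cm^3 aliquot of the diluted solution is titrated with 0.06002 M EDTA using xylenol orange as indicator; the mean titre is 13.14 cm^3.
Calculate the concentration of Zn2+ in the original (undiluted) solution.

Zn^2+ + EDTA^4- → [Zn(EDTA)]^2-
n(EDTA) = 0.01314 × 0.06002 = 7.887 × 10^-4 mol
n(Zn2+) in the aliquot = 7.887 × 10^-4 mol (1:1 ratio)
[Zn2+]_dilute = 7.887 × 10^-4 / 0.02000 = 0.03943 mol/L
Dilution factor = 200.0 / 20.06 = 9.970
[Zn2+]_stock = 0.03943 × 9.970 = 0.3932 mol/L

0.3932 M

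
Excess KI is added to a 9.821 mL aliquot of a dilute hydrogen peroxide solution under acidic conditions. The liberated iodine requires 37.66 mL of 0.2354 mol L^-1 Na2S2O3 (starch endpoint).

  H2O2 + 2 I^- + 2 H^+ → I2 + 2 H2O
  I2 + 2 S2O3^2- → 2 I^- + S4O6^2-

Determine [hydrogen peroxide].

0.4513 mol/L

n(S2O3^2-) = 0.03766 × 0.2354 = 8.865 × 10^-3 mol
n(I2) = n(S2O3^2-)/2 = 4.433 × 10^-3 mol
n(H2O2) in the aliquot = 4.433 × 10^-3 mol (1:1 ratio)
[H2O2] = 4.433 × 10^-3 / 0.009821 = 0.4513 mol/L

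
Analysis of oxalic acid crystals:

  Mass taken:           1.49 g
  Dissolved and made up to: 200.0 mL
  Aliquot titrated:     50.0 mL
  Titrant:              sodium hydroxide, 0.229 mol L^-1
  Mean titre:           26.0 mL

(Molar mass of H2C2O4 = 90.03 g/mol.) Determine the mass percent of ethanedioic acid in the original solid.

72.0 %

H2C2O4 + 2 NaOH → Na2C2O4 + 2 H2O
n(NaOH) per titration = 0.0260 × 0.229 = 5.95 × 10^-3 mol
From the 1:2 ratio, n(H2C2O4) in each aliquot = 1/2 × 5.95 × 10^-3 = 2.98 × 10^-3 mol
n(H2C2O4) in the whole flask = 2.98 × 10^-3 × 200.0/50.0 = 0.0119 mol
mass of H2C2O4 = 0.0119 × 90.03 = 1.07 g
% H2C2O4 = 1.07 / 1.49 × 100 = 72.0 %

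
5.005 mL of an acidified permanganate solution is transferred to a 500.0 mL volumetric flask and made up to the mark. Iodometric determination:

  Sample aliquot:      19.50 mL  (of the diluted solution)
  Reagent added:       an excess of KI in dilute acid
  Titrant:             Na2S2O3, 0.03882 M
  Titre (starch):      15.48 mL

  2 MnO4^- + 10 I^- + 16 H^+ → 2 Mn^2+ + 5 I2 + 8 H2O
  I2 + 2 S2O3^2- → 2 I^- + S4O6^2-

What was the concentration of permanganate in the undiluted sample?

n(S2O3^2-) = 0.01548 × 0.03882 = 6.009 × 10^-4 mol
n(I2) = n(S2O3^2-)/2 = 3.005 × 10^-4 mol
From the 2:5 ratio, n(MnO4^-) in the aliquot = 2/5 × 3.005 × 10^-4 = 1.202 × 10^-4 mol
[MnO4^-]_dilute = 1.202 × 10^-4 / 0.01950 = 0.006163 mol/L
[MnO4^-]_original = 0.006163 × 500.0/5.005 = 0.6157 mol/L

0.6157 M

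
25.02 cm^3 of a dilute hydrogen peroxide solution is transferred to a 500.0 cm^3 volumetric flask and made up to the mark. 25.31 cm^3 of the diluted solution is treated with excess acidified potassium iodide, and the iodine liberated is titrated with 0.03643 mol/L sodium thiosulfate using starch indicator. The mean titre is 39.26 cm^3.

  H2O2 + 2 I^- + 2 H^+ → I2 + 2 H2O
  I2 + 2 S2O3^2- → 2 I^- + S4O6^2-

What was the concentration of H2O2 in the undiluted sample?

n(S2O3^2-) = 0.03926 × 0.03643 = 1.430 × 10^-3 mol
n(I2) = n(S2O3^2-)/2 = 7.151 × 10^-4 mol
n(H2O2) in the aliquot = 7.151 × 10^-4 mol (1:1 ratio)
[H2O2]_dilute = 7.151 × 10^-4 / 0.02531 = 0.02825 mol/L
[H2O2]_original = 0.02825 × 500.0/25.02 = 0.5646 mol/L

0.5646 mol/L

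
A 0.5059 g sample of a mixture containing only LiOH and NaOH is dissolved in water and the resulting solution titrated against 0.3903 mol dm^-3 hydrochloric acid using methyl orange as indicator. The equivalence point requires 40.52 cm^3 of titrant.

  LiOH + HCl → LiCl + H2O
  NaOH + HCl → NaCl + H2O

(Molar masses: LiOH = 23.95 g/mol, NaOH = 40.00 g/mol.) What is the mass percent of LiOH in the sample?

37.37 %

n(HCl) = 0.04052 × 0.3903 = 0.01581 mol
Let x = n(LiOH), y = n(NaOH).
Titrant: 1x + 1y = 0.01581;  mass: 23.95x + 40.00y = 0.5059
Solving, x = 7.894 × 10^-3 mol, y = 7.921 × 10^-3 mol
mass of LiOH = 7.894 × 10^-3 × 23.95 = 0.1891 g
% LiOH = 0.1891 / 0.5059 × 100 = 37.37 %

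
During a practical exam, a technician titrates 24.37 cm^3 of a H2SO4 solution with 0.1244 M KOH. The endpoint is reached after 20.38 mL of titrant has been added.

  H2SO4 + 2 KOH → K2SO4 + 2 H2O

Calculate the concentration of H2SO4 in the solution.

n(KOH) = 0.02038 L × 0.1244 mol/L = 2.535 × 10^-3 mol
From the 1:2 mole ratio, n(H2SO4) = 1/2 × 2.535 × 10^-3 = 1.268 × 10^-3 mol
[H2SO4] = 1.268 × 10^-3 mol / 0.02437 L = 0.05202 mol/L

0.05202 M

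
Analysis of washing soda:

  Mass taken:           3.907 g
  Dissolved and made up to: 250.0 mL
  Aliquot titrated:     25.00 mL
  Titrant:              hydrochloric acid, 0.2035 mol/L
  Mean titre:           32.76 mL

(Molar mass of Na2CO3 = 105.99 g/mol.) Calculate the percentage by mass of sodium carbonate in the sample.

90.43 %

Na2CO3 + 2 HCl → 2 NaCl + H2O + CO2
n(HCl) per titration = 0.03276 × 0.2035 = 6.667 × 10^-3 mol
From the 1:2 ratio, n(Na2CO3) in each aliquot = 1/2 × 6.667 × 10^-3 = 3.333 × 10^-3 mol
n(Na2CO3) in the whole flask = 3.333 × 10^-3 × 250.0/25.00 = 0.03333 mol
mass of Na2CO3 = 0.03333 × 105.99 = 3.533 g
% Na2CO3 = 3.533 / 3.907 × 100 = 90.43 %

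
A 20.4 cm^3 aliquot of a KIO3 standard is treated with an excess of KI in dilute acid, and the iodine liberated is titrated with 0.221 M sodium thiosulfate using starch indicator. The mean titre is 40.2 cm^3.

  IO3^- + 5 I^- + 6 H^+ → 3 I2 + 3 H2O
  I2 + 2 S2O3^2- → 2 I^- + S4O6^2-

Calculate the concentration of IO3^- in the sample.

0.0726 M

n(S2O3^2-) = 0.0402 × 0.221 = 8.88 × 10^-3 mol
n(I2) = n(S2O3^2-)/2 = 4.44 × 10^-3 mol
From the 1:3 ratio, n(IO3^-) in the aliquot = 1/3 × 4.44 × 10^-3 = 1.48 × 10^-3 mol
[IO3^-] = 1.48 × 10^-3 / 0.0204 = 0.0726 mol/L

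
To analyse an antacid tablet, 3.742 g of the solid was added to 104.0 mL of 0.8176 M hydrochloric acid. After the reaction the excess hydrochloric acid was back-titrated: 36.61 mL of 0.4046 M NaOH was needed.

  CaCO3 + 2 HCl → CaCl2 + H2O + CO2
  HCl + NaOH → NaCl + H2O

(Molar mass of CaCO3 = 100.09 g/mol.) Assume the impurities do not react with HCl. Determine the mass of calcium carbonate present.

3.514 g

n(HCl) added = 0.1040 × 0.8176 = 0.08503 mol
n(NaOH) used in back-titration = 0.03661 × 0.4046 = 0.01481 mol
n(HCl) left over = 0.01481 mol (1:1 ratio)
n(HCl) consumed by analyte = 0.08503 − 0.01481 = 0.07022 mol
From the 1:2 ratio, n(CaCO3) = 1/2 × 0.07022 = 0.03511 mol
mass of CaCO3 = 0.03511 × 100.09 = 3.514 g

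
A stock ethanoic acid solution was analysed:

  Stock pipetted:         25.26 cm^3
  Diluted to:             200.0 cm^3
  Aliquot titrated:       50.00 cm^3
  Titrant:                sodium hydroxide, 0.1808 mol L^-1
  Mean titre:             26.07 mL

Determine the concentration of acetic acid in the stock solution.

0.7464 mol/L

CH3COOH + NaOH → CH3COONa + H2O
n(NaOH) = 0.02607 × 0.1808 = 4.713 × 10^-3 mol
n(CH3COOH) in the aliquot = 4.713 × 10^-3 mol (1:1 ratio)
[CH3COOH]_dilute = 4.713 × 10^-3 / 0.05000 = 0.09427 mol/L
Dilution factor = 200.0 / 25.26 = 7.918
[CH3COOH]_stock = 0.09427 × 7.918 = 0.7464 mol/L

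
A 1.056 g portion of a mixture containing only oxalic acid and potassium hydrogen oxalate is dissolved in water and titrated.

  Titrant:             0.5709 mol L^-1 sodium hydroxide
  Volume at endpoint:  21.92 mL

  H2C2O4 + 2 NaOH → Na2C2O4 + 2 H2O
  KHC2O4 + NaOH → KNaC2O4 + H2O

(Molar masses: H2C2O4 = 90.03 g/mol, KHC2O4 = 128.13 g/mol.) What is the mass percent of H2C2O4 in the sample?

28.08 %

n(NaOH) = 0.02192 × 0.5709 = 0.01251 mol
Let x = n(H2C2O4), y = n(KHC2O4).
Titrant: 2x + 1y = 0.01251;  mass: 90.03x + 128.13y = 1.056
Solving, x = 3.293 × 10^-3 mol, y = 5.928 × 10^-3 mol
mass of H2C2O4 = 3.293 × 10^-3 × 90.03 = 0.2965 g
% H2C2O4 = 0.2965 / 1.056 × 100 = 28.08 %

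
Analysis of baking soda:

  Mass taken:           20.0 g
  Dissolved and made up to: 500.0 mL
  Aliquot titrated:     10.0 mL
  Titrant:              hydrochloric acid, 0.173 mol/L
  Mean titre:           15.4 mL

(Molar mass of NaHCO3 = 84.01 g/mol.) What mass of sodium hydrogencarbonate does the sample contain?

NaHCO3 + HCl → NaCl + H2O + CO2
n(HCl) per titration = 0.0154 × 0.173 = 2.66 × 10^-3 mol
n(NaHCO3) in each aliquot = 2.66 × 10^-3 mol (1:1 ratio)
n(NaHCO3) in the whole flask = 2.66 × 10^-3 × 500.0/10.0 = 0.133 mol
mass of NaHCO3 = 0.133 × 84.01 = 11.2 g

11.2 g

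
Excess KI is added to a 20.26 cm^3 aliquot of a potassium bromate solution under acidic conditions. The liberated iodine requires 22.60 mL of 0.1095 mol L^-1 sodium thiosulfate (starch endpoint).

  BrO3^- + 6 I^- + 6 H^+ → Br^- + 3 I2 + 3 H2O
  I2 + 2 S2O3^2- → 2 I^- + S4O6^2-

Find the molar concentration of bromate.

n(S2O3^2-) = 0.02260 × 0.1095 = 2.475 × 10^-3 mol
n(I2) = n(S2O3^2-)/2 = 1.237 × 10^-3 mol
From the 1:3 ratio, n(BrO3^-) in the aliquot = 1/3 × 1.237 × 10^-3 = 4.125 × 10^-4 mol
[BrO3^-] = 4.125 × 10^-4 / 0.02026 = 0.02036 mol/L

0.02036 mol/L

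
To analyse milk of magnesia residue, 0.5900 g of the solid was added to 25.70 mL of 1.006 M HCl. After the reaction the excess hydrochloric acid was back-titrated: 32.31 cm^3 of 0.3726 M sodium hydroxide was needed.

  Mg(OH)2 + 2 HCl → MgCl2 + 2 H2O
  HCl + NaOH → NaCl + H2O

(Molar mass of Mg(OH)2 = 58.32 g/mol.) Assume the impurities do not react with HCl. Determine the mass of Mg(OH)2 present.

0.4029 g

n(HCl) added = 0.02570 × 1.006 = 0.02585 mol
n(NaOH) used in back-titration = 0.03231 × 0.3726 = 0.01204 mol
n(HCl) left over = 0.01204 mol (1:1 ratio)
n(HCl) consumed by analyte = 0.02585 − 0.01204 = 0.01382 mol
From the 1:2 ratio, n(Mg(OH)2) = 1/2 × 0.01382 = 6.908 × 10^-3 mol
mass of Mg(OH)2 = 6.908 × 10^-3 × 58.32 = 0.4029 g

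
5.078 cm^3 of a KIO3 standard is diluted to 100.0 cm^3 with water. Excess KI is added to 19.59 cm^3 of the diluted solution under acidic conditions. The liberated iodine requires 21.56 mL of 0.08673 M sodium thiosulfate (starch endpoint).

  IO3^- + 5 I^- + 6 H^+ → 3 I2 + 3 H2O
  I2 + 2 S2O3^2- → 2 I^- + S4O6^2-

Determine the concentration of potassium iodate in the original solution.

n(S2O3^2-) = 0.02156 × 0.08673 = 1.870 × 10^-3 mol
n(I2) = n(S2O3^2-)/2 = 9.349 × 10^-4 mol
From the 1:3 ratio, n(IO3^-) in the aliquot = 1/3 × 9.349 × 10^-4 = 3.116 × 10^-4 mol
[IO3^-]_dilute = 3.116 × 10^-4 / 0.01959 = 0.01591 mol/L
[IO3^-]_original = 0.01591 × 100.0/5.078 = 0.3133 mol/L

0.3133 M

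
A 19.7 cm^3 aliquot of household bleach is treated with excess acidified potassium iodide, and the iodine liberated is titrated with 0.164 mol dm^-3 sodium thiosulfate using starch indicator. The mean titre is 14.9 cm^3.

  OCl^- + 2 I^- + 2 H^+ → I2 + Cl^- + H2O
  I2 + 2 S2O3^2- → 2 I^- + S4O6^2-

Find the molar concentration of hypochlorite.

0.0620 mol/L

n(S2O3^2-) = 0.0149 × 0.164 = 2.44 × 10^-3 mol
n(I2) = n(S2O3^2-)/2 = 1.22 × 10^-3 mol
n(OCl^-) in the aliquot = 1.22 × 10^-3 mol (1:1 ratio)
[OCl^-] = 1.22 × 10^-3 / 0.0197 = 0.0620 mol/L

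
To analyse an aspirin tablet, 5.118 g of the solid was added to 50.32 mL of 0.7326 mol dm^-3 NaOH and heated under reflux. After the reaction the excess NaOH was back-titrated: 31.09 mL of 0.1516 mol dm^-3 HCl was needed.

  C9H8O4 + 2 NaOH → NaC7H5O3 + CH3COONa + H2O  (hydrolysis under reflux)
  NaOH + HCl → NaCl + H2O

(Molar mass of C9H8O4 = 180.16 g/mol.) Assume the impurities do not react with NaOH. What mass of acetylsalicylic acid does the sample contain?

n(NaOH) added = 0.05032 × 0.7326 = 0.03686 mol
n(HCl) used in back-titration = 0.03109 × 0.1516 = 4.713 × 10^-3 mol
n(NaOH) left over = 4.713 × 10^-3 mol (1:1 ratio)
n(NaOH) consumed by analyte = 0.03686 − 4.713 × 10^-3 = 0.03215 mol
From the 1:2 ratio, n(C9H8O4) = 1/2 × 0.03215 = 0.01608 mol
mass of C9H8O4 = 0.01608 × 180.16 = 2.896 g

2.896 g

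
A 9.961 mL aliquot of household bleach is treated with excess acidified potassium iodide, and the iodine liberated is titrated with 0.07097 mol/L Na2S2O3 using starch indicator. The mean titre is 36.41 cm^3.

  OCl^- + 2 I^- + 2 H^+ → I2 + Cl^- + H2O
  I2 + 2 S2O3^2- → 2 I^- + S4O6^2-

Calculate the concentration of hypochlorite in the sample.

n(S2O3^2-) = 0.03641 × 0.07097 = 2.584 × 10^-3 mol
n(I2) = n(S2O3^2-)/2 = 1.292 × 10^-3 mol
n(OCl^-) in the aliquot = 1.292 × 10^-3 mol (1:1 ratio)
[OCl^-] = 1.292 × 10^-3 / 0.009961 = 0.1297 mol/L

0.1297 mol/L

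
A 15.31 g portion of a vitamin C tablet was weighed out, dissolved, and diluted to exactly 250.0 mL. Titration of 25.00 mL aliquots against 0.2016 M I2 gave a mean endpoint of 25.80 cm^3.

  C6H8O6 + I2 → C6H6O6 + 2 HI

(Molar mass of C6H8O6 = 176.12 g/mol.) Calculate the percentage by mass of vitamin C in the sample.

59.83 %

n(I2) per titration = 0.02580 × 0.2016 = 5.201 × 10^-3 mol
n(C6H8O6) in each aliquot = 5.201 × 10^-3 mol (1:1 ratio)
n(C6H8O6) in the whole flask = 5.201 × 10^-3 × 250.0/25.00 = 0.05201 mol
mass of C6H8O6 = 0.05201 × 176.12 = 9.160 g
% C6H8O6 = 9.160 / 15.31 × 100 = 59.83 %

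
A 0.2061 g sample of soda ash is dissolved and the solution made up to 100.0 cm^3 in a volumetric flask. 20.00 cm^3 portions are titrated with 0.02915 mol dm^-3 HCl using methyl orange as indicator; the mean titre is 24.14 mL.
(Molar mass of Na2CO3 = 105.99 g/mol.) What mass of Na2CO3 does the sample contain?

0.1865 g

Na2CO3 + 2 HCl → 2 NaCl + H2O + CO2
n(HCl) per titration = 0.02414 × 0.02915 = 7.037 × 10^-4 mol
From the 1:2 ratio, n(Na2CO3) in each aliquot = 1/2 × 7.037 × 10^-4 = 3.518 × 10^-4 mol
n(Na2CO3) in the whole flask = 3.518 × 10^-4 × 100.0/20.00 = 1.759 × 10^-3 mol
mass of Na2CO3 = 1.759 × 10^-3 × 105.99 = 0.1865 g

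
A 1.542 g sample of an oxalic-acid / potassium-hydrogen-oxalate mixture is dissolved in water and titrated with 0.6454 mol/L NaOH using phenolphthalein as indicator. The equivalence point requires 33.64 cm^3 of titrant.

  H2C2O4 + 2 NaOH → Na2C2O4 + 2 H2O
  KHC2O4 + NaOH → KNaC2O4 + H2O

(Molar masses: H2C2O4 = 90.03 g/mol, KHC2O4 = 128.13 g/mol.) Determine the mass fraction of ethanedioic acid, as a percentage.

n(NaOH) = 0.03364 × 0.6454 = 0.02171 mol
Let x = n(H2C2O4), y = n(KHC2O4).
Titrant: 2x + 1y = 0.02171;  mass: 90.03x + 128.13y = 1.542
Solving, x = 7.459 × 10^-3 mol, y = 6.794 × 10^-3 mol
mass of H2C2O4 = 7.459 × 10^-3 × 90.03 = 0.6715 g
% H2C2O4 = 0.6715 / 1.542 × 100 = 43.55 %

43.55 %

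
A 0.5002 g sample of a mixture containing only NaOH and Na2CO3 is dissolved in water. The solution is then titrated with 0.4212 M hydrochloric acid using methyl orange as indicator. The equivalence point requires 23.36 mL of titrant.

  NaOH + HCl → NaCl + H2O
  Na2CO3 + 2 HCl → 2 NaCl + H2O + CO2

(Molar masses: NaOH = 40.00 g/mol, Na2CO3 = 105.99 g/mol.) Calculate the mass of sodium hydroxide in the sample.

0.06535 g

n(HCl) = 0.02336 × 0.4212 = 9.839 × 10^-3 mol
Let x = n(NaOH), y = n(Na2CO3).
Titrant: 1x + 2y = 9.839 × 10^-3;  mass: 40.00x + 105.99y = 0.5002
Solving, x = 1.634 × 10^-3 mol, y = 4.103 × 10^-3 mol
mass of NaOH = 1.634 × 10^-3 × 40.00 = 0.06535 g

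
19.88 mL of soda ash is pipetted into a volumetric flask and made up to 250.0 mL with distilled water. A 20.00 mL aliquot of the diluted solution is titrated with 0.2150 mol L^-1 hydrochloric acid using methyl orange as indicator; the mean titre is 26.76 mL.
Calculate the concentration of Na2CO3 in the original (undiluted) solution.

Na2CO3 + 2 HCl → 2 NaCl + H2O + CO2
n(HCl) = 0.02676 × 0.2150 = 5.753 × 10^-3 mol
From the 1:2 ratio, n(Na2CO3) in the aliquot = 1/2 × 5.753 × 10^-3 = 2.877 × 10^-3 mol
[Na2CO3]_dilute = 2.877 × 10^-3 / 0.02000 = 0.1438 mol/L
Dilution factor = 250.0 / 19.88 = 12.58
[Na2CO3]_stock = 0.1438 × 12.58 = 1.809 mol/L

1.809 mol/L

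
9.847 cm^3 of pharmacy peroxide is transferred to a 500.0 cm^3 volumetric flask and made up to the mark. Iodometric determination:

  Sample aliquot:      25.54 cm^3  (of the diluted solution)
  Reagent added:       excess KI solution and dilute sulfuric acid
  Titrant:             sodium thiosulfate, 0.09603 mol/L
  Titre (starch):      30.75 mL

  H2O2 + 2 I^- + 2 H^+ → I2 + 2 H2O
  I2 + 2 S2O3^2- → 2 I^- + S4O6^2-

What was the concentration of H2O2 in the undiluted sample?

n(S2O3^2-) = 0.03075 × 0.09603 = 2.953 × 10^-3 mol
n(I2) = n(S2O3^2-)/2 = 1.476 × 10^-3 mol
n(H2O2) in the aliquot = 1.476 × 10^-3 mol (1:1 ratio)
[H2O2]_dilute = 1.476 × 10^-3 / 0.02554 = 0.05781 mol/L
[H2O2]_original = 0.05781 × 500.0/9.847 = 2.935 mol/L

2.935 mol/L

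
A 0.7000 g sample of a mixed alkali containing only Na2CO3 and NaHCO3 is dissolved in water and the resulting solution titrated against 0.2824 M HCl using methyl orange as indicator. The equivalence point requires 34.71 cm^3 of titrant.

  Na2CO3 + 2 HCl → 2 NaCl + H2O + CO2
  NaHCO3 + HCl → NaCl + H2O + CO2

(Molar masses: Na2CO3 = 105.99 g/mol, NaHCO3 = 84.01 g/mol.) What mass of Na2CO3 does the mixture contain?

0.2110 g

n(HCl) = 0.03471 × 0.2824 = 9.802 × 10^-3 mol
Let x = n(Na2CO3), y = n(NaHCO3).
Titrant: 2x + 1y = 9.802 × 10^-3;  mass: 105.99x + 84.01y = 0.7000
Solving, x = 1.991 × 10^-3 mol, y = 5.821 × 10^-3 mol
mass of Na2CO3 = 1.991 × 10^-3 × 105.99 = 0.2110 g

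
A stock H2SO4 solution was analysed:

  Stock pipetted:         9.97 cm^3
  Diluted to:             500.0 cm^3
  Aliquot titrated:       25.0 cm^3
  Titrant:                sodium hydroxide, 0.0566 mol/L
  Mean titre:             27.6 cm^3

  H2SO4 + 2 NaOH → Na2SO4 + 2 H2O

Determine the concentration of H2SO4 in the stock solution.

1.57 mol/L

n(NaOH) = 0.0276 × 0.0566 = 1.56 × 10^-3 mol
From the 1:2 ratio, n(H2SO4) in the aliquot = 1/2 × 1.56 × 10^-3 = 7.81 × 10^-4 mol
[H2SO4]_dilute = 7.81 × 10^-4 / 0.0250 = 0.0312 mol/L
Dilution factor = 500.0 / 9.97 = 50.15
[H2SO4]_stock = 0.0312 × 50.15 = 1.57 mol/L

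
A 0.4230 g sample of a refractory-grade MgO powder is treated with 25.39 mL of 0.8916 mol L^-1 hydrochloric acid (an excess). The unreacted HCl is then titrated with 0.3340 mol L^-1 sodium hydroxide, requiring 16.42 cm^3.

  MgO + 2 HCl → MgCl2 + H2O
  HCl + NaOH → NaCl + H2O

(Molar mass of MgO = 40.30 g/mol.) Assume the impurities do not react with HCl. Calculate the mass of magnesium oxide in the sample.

n(HCl) added = 0.02539 × 0.8916 = 0.02264 mol
n(NaOH) used in back-titration = 0.01642 × 0.3340 = 5.484 × 10^-3 mol
n(HCl) left over = 5.484 × 10^-3 mol (1:1 ratio)
n(HCl) consumed by analyte = 0.02264 − 5.484 × 10^-3 = 0.01715 mol
From the 1:2 ratio, n(MgO) = 1/2 × 0.01715 = 8.577 × 10^-3 mol
mass of MgO = 8.577 × 10^-3 × 40.30 = 0.3456 g

0.3456 g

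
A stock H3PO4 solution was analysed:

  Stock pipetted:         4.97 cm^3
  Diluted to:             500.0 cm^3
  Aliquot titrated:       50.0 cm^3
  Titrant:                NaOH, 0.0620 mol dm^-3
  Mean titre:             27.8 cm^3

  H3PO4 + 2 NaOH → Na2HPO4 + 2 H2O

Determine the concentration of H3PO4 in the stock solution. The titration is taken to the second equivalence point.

n(NaOH) = 0.0278 × 0.0620 = 1.72 × 10^-3 mol
From the 1:2 ratio, n(H3PO4) in the aliquot = 1/2 × 1.72 × 10^-3 = 8.62 × 10^-4 mol
[H3PO4]_dilute = 8.62 × 10^-4 / 0.0500 = 0.0172 mol/L
Dilution factor = 500.0 / 4.97 = 100.6
[H3PO4]_stock = 0.0172 × 100.6 = 1.73 mol/L

1.73 mol/L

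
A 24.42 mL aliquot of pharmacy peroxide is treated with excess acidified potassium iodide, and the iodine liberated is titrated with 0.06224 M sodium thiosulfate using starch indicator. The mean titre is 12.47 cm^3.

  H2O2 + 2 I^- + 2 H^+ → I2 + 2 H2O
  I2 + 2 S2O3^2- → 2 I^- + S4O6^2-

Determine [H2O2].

n(S2O3^2-) = 0.01247 × 0.06224 = 7.761 × 10^-4 mol
n(I2) = n(S2O3^2-)/2 = 3.881 × 10^-4 mol
n(H2O2) in the aliquot = 3.881 × 10^-4 mol (1:1 ratio)
[H2O2] = 3.881 × 10^-4 / 0.02442 = 0.01589 mol/L

0.01589 M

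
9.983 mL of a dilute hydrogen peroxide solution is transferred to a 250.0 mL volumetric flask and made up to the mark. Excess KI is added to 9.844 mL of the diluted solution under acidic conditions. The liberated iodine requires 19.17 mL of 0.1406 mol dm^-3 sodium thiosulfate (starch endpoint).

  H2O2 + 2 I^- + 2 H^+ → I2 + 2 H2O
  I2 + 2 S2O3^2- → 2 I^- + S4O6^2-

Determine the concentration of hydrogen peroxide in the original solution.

n(S2O3^2-) = 0.01917 × 0.1406 = 2.695 × 10^-3 mol
n(I2) = n(S2O3^2-)/2 = 1.348 × 10^-3 mol
n(H2O2) in the aliquot = 1.348 × 10^-3 mol (1:1 ratio)
[H2O2]_dilute = 1.348 × 10^-3 / 0.009844 = 0.1369 mol/L
[H2O2]_original = 0.1369 × 250.0/9.983 = 3.428 mol/L

3.428 mol/L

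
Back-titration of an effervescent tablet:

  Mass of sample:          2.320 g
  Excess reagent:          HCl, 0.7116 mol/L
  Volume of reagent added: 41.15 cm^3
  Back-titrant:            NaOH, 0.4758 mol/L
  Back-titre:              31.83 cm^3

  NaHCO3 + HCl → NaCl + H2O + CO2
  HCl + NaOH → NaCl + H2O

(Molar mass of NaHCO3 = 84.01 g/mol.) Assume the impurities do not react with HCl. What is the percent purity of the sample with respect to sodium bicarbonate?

51.19 %

n(HCl) added = 0.04115 × 0.7116 = 0.02928 mol
n(NaOH) used in back-titration = 0.03183 × 0.4758 = 0.01514 mol
n(HCl) left over = 0.01514 mol (1:1 ratio)
n(HCl) consumed by analyte = 0.02928 − 0.01514 = 0.01414 mol
n(NaHCO3) = 0.01414 mol (1:1 ratio)
mass of NaHCO3 = 0.01414 × 84.01 = 1.188 g
% NaHCO3 = 1.188 / 2.320 × 100 = 51.19 %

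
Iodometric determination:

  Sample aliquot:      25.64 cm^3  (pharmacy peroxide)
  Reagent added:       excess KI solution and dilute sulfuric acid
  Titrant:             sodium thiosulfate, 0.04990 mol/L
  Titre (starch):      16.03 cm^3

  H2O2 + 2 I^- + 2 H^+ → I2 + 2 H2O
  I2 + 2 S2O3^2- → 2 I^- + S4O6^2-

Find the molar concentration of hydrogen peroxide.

0.01560 mol/L

n(S2O3^2-) = 0.01603 × 0.04990 = 7.999 × 10^-4 mol
n(I2) = n(S2O3^2-)/2 = 3.999 × 10^-4 mol
n(H2O2) in the aliquot = 3.999 × 10^-4 mol (1:1 ratio)
[H2O2] = 3.999 × 10^-4 / 0.02564 = 0.01560 mol/L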